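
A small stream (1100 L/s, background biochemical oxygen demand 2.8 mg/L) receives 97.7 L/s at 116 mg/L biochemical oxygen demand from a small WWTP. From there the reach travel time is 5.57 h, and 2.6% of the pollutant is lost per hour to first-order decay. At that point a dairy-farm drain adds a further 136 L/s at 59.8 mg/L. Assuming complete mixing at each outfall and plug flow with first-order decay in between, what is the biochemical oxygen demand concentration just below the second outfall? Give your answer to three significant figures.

15.4 mg/L

Mass balance: C = (1100·2.800 + 97.70·116.0) / 1198 = 14410/1198 = 12.03 mg/L; combined flow 1198 L/s.
2.6%/h lost → k = −ln(1 − 0.026) = 0.02634 h⁻¹.
Applying C = C₀e^(−kt): 12.03 × 0.8635 = 10.39 mg/L.
At the second outfall, C = (1198·10.39 + 136.0·59.80) / (1198 + 136.0) = 15.43 mg/L.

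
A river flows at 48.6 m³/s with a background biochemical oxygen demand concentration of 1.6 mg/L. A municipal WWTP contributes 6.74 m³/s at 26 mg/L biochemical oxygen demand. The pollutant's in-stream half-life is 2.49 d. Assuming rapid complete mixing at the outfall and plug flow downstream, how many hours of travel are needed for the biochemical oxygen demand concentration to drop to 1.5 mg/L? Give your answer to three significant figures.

Flow-weighted average: C = (48.60·1.600 + 6.740·26.00) / 55.34 = 253.0/55.34 = 4.572 mg/L.
Half-life 2.49 d → k = ln 2 / 2.49 = 0.2784 d⁻¹.
4.572·exp(−k·t) = 1.5 → t = ln(4.572/1.5)/k = 345900 s = 96.08 h.

96.1 h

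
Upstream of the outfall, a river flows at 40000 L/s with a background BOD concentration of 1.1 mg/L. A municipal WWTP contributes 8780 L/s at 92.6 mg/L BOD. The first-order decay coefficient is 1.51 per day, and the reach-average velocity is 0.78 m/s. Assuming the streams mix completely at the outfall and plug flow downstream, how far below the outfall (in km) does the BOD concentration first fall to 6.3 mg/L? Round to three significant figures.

45.8 km

Conservation of mass: C = (40000·1.100 + 8780·92.60) / 48780 = 857000/48780 = 17.57 mg/L.
Set 17.57·exp(−k·t) = 6.3 → t = ln(17.57/6.3)/k = 58680 s = 16.30 h.
Distance = v·t = 0.78·58680 = 45770 m = 45.77 km.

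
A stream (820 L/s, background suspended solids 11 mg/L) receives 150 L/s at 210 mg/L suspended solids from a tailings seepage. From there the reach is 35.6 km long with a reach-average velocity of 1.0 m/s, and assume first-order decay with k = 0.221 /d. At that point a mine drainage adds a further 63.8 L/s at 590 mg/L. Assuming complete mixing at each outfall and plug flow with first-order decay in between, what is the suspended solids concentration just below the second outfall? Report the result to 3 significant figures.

Conservation of mass: C = (820.0·11.00 + 150.0·210.0) / 970.0 = 40520/970.0 = 41.77 mg/L; combined flow 970.0 L/s.
Travel time t = 35.6·1000 / 1.0 = 35600 s = 9.889 h.
Applying C = C₀e^(−kt): 41.77 × 0.9130 = 38.14 mg/L.
Second outfall: C = (970.0·38.14 + 63.80·590.0)/1034 = 72.20 mg/L.

72.2 mg/L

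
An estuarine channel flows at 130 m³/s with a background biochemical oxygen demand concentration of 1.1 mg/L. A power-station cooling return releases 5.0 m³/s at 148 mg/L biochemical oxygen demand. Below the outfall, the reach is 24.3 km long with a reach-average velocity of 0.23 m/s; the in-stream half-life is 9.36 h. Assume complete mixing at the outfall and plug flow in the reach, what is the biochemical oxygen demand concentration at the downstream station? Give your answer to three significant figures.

0.744 mg/L

Mass balance: C = (130.0·1.100 + 5.000·148.0) / 135.0 = 883.0/135.0 = 6.541 mg/L.
Travel time t = 24.3·1000 / 0.23 = 105700 s = 29.35 h.
Half-life 9.36 h → k = ln 2 / 9.36 = 0.07405 h⁻¹ = 1.777 d⁻¹.
Decay over the reach: 6.541·exp(−kt) = 6.541·0.1138 = 0.7443 mg/L.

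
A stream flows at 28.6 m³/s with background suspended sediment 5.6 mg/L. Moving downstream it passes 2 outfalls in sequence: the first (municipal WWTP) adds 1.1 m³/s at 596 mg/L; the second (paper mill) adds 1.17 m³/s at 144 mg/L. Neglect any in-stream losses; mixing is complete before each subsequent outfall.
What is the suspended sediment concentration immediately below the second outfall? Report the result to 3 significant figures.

Below outfall 1: Q → 29.70 m³/s, C = (28.60·5.600 + 1.100·596.0)/29.70 = 27.47 mg/L.
Below outfall 2: Q → 30.87 m³/s, C = (29.70·27.47 + 1.170·144.0)/30.87 = 31.88 mg/L.

31.9 mg/L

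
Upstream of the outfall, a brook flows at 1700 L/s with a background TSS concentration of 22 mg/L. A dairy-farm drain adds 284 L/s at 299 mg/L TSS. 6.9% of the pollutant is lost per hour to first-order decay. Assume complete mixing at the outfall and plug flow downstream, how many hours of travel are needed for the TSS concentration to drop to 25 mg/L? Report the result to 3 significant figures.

Mixed concentration C = ΣQC/ΣQ = (1700·22.00 + 284.0·299.0) / 1984 = 122300/1984 = 61.65 mg/L.
6.9%/h lost → k = −ln(1 − 0.069) = 0.07150 h⁻¹.
61.65·exp(−k·t) = 25 → t = ln(61.65/25)/k = 45450 s = 12.62 h.

12.6 h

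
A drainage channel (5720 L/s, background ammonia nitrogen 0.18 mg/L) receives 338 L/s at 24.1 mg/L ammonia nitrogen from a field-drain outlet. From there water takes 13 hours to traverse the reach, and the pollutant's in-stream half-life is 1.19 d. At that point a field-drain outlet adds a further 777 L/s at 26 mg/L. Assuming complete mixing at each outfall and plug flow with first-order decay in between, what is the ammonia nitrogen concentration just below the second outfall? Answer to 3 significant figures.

Conservation of mass: C = (5720·0.1800 + 338.0·24.10) / 6058 = 9175/6058 = 1.515 mg/L; combined flow 6058 L/s.
Half-life 1.19 d → k = ln 2 / 1.19 = 0.5825 d⁻¹.
Applying C = C₀e^(−kt): 1.515 × 0.7294 = 1.105 mg/L.
At the second outfall, C = (6058·1.105 + 777.0·26.00) / (6058 + 777.0) = 3.935 mg/L.

3.93 mg/L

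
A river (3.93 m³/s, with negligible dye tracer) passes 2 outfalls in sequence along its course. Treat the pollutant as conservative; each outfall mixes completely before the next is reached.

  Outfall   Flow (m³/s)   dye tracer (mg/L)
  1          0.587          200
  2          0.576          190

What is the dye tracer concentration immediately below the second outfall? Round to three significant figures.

Outfall 1: combined Q = 4.517 m³/s; C = (3.930·0 + 0.5870·200.0)/4.517 = 25.99 mg/L.
Outfall 2: combined Q = 5.093 m³/s; C = (4.517·25.99 + 0.5760·190.0)/5.093 = 44.54 mg/L.

44.5 mg/L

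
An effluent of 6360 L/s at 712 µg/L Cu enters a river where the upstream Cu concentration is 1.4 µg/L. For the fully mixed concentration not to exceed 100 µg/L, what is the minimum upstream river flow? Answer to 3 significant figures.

Set C_mix = 100: (Q·1.400 + 6360·712.0) / (Q + 6360) = 100
→ Q = 6360·(712.0 − 100)/(100 − 1.400) = 39480 L/s.

39500 L/s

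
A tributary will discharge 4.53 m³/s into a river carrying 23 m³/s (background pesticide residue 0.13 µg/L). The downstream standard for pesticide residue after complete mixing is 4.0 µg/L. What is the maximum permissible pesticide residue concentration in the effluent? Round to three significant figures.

At the limit, (Qr·Cr + Qe·Cₑ)/(Qr + Qe) = 4.0:
Cₑ = (27.53·4.0 − 23.00·0.1300) / 4.530 = 23.65 µg/L.

23.6 µg/L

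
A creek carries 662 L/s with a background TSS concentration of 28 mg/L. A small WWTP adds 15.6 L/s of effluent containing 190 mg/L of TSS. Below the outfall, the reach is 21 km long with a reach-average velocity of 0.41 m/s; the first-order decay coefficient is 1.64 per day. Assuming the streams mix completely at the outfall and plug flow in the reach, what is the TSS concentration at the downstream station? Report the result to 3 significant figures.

After mixing, C = (662.0·28.00 + 15.60·190.0) / 677.6 = 21500/677.6 = 31.73 mg/L.
Travel time t = 21·1000 / 0.41 = 51220 s = 14.23 h.
First-order decay: C = 31.73·exp(−k·t) = 31.73·0.3782 = 12.00 mg/L.

12.0 mg/L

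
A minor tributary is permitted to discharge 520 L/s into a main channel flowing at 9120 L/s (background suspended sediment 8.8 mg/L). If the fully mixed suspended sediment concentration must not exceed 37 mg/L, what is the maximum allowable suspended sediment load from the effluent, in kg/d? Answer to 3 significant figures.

Mass balance at the limit: 9120·8.800 + 520.0·Cₑ = 9640·37 → Cₑ = 531.6 mg/L.
520.0 L/s = 0.5200 m³/s. Load = 0.5200 m³/s × 531.6 g/m³ × 86 400 s/d = 23880 kg/d.

23900 kg/d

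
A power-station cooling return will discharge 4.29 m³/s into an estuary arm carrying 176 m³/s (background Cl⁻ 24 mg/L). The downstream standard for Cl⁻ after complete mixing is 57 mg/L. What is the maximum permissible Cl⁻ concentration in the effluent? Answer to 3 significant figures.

1410 mg/L

At the limit, (Qr·Cr + Qe·Cₑ)/(Qr + Qe) = 57:
Cₑ = (180.3·57 − 176.0·24.00) / 4.290 = 1411 mg/L.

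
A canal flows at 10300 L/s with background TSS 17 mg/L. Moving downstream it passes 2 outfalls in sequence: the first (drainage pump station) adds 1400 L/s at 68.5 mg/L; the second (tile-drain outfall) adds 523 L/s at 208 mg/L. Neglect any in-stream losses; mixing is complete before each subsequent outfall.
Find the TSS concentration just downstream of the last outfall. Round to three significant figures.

31.1 mg/L

After outfall 1: Q = 10300 + 1400 = 11700 L/s; C = (10300·17.00 + 1400·68.50)/11700 = 23.16 mg/L.
After outfall 2: Q = 11700 + 523.0 = 12220 L/s; C = (11700·23.16 + 523.0·208.0)/12220 = 31.07 mg/L.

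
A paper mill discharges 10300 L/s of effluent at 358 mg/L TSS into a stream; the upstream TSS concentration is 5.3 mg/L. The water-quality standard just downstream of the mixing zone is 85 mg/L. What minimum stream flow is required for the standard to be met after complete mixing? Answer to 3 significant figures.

35300 L/s

Set C_mix = 85: (Q·5.300 + 10300·358.0) / (Q + 10300) = 85
→ Q = 10300·(358.0 − 85)/(85 − 5.300) = 35280 L/s.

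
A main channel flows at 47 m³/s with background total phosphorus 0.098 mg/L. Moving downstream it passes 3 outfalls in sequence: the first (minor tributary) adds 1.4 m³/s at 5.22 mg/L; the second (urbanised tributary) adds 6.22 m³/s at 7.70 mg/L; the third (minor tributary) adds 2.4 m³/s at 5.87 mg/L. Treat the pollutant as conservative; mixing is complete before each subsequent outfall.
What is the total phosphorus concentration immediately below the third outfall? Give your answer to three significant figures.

1.30 mg/L

After outfall 1: Q = 47.00 + 1.400 = 48.40 m³/s; C = (47.00·0.09800 + 1.400·5.220)/48.40 = 0.2462 mg/L.
After outfall 2: Q = 48.40 + 6.220 = 54.62 m³/s; C = (48.40·0.2462 + 6.220·7.700)/54.62 = 1.095 mg/L.
After outfall 3: Q = 54.62 + 2.400 = 57.02 m³/s; C = (54.62·1.095 + 2.400·5.870)/57.02 = 1.296 mg/L.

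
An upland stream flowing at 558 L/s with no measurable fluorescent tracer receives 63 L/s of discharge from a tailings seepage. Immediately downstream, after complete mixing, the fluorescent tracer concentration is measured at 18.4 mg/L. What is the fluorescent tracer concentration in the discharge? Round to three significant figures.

181 mg/L

Mass balance: 558.0·0 + 63.00·Cₑ = 621.0·18.40
→ Cₑ = (621.0·18.40 − 558.0·0) / 63.00 = 181.4 mg/L.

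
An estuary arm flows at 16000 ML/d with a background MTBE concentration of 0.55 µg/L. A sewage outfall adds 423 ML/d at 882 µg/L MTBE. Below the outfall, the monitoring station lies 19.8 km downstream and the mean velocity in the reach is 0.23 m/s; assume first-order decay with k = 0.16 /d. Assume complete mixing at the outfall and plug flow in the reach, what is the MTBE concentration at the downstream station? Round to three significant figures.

19.8 µg/L

After mixing, C = (16000·0.5500 + 423.0·882.0) / 16420 = 381900/16420 = 23.25 µg/L.
Travel time t = 19.8·1000 / 0.23 = 86090 s = 23.91 h.
After decay, C = 23.25 × e^(−kt) = 23.25 × 0.8526 = 19.83 µg/L.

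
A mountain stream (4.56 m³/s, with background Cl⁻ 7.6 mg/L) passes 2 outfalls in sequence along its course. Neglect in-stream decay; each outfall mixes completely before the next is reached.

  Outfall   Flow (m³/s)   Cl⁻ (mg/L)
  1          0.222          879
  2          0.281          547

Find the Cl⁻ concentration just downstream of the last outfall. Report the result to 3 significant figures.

75.7 mg/L

After outfall 1: Q = 4.560 + 0.2220 = 4.782 m³/s; C = (4.560·7.600 + 0.2220·879.0)/4.782 = 48.05 mg/L.
After outfall 2: Q = 4.782 + 0.2810 = 5.063 m³/s; C = (4.782·48.05 + 0.2810·547.0)/5.063 = 75.75 mg/L.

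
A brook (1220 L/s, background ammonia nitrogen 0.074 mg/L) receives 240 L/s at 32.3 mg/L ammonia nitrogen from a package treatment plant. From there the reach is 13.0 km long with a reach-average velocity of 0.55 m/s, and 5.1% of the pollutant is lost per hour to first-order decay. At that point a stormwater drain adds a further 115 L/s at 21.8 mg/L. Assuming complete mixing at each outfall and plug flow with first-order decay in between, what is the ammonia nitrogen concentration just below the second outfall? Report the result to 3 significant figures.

After mixing, C = (1220·0.07400 + 240.0·32.30) / 1460 = 7842/1460 = 5.371 mg/L; combined flow 1460 L/s.
Travel time t = 13.0·1000 / 0.55 = 23640 s = 6.566 h.
5.1%/h lost → k = −ln(1 − 0.051) = 0.05235 h⁻¹.
First-order decay: C = 5.371·exp(−k·t) = 5.371·0.7091 = 3.809 mg/L.
Second outfall: C = (1460·3.809 + 115.0·21.80)/1575 = 5.123 mg/L.

5.12 mg/L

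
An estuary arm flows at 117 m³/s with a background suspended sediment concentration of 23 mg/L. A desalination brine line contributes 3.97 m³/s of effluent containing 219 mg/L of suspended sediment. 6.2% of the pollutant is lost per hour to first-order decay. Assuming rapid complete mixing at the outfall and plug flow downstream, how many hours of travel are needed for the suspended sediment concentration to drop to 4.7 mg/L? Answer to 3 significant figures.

28.7 h

After mixing, C = (117.0·23.00 + 3.970·219.0) / 121.0 = 3560/121.0 = 29.43 mg/L.
6.2%/h lost → k = −ln(1 − 0.062) = 0.06401 h⁻¹.
29.43·exp(−k·t) = 4.7 → t = ln(29.43/4.7)/k = 103200 s = 28.66 h.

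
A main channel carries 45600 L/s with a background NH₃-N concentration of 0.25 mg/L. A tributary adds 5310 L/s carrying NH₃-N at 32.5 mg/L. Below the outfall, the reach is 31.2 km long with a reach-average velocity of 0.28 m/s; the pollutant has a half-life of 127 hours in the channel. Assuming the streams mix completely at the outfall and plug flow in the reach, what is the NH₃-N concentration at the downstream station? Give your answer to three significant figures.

Mixed concentration C = ΣQC/ΣQ = (45600·0.2500 + 5310·32.50) / 50910 = 184000/50910 = 3.614 mg/L.
Travel time t = 31.2·1000 / 0.28 = 111400 s = 30.95 h.
Half-life 127 h → k = ln 2 / 127 = 0.005458 h⁻¹ = 0.1310 d⁻¹.
Decay over the reach: 3.614·exp(−kt) = 3.614·0.8446 = 3.052 mg/L.

3.05 mg/L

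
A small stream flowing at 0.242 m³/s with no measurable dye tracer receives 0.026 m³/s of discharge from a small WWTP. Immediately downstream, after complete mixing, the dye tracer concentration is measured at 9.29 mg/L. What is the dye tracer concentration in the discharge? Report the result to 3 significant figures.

Mass balance: 0.2420·0 + 0.02600·Cₑ = 0.2680·9.290
→ Cₑ = (0.2680·9.290 − 0.2420·0) / 0.02600 = 95.76 mg/L.

95.8 mg/L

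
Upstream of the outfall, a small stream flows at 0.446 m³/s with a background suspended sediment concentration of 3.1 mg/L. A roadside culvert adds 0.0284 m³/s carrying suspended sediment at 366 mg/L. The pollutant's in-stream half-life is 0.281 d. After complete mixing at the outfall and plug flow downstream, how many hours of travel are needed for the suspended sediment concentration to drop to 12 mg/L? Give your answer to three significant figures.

7.07 h

Conservation of mass: C = (0.4460·3.100 + 0.02840·366.0) / 0.4744 = 11.78/0.4744 = 24.83 mg/L.
Half-life 0.281 d → k = ln 2 / 0.281 = 2.467 d⁻¹.
24.83·exp(−k·t) = 12 → t = ln(24.83/12)/k = 25460 s = 7.073 h.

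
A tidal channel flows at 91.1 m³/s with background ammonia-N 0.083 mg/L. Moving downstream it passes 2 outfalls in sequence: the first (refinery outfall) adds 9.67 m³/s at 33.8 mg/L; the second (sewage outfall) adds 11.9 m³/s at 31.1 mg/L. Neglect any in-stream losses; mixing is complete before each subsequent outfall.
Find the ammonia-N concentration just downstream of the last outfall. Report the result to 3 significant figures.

Outfall 1: combined Q = 100.8 m³/s; C = (91.10·0.08300 + 9.670·33.80)/100.8 = 3.319 mg/L.
Outfall 2: combined Q = 112.7 m³/s; C = (100.8·3.319 + 11.90·31.10)/112.7 = 6.253 mg/L.

6.25 mg/L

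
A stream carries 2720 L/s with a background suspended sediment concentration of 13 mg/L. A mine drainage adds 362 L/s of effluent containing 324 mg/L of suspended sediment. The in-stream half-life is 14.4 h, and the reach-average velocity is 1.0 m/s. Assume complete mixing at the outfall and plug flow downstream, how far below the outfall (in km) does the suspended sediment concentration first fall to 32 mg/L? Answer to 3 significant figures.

Flow-weighted average: C = (2720·13.00 + 362.0·324.0) / 3082 = 152600/3082 = 49.53 mg/L.
Half-life 14.4 h → k = ln 2 / 14.4 = 0.04814 h⁻¹ = 1.155 d⁻¹.
Set 49.53·exp(−k·t) = 32 → t = ln(49.53/32)/k = 32670 s = 9.075 h.
Distance = v·t = 1.0·32670 = 32670 m = 32.67 km.

32.7 km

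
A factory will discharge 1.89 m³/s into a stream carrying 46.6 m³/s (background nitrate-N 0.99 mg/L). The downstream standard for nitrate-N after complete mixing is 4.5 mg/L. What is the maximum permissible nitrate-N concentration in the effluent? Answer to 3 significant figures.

At the limit, (Qr·Cr + Qe·Cₑ)/(Qr + Qe) = 4.5:
Cₑ = (48.49·4.5 − 46.60·0.9900) / 1.890 = 91.04 mg/L.

91.0 mg/L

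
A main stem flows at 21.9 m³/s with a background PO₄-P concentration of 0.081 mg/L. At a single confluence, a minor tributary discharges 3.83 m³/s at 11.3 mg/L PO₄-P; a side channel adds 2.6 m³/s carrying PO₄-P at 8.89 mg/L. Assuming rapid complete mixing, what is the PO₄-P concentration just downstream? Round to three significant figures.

Mixed concentration C = ΣQC/ΣQ = (21.90·0.08100 + 3.830·11.30 + 2.600·8.890) / 28.33 = 68.17/28.33 = 2.406 mg/L.

2.41 mg/L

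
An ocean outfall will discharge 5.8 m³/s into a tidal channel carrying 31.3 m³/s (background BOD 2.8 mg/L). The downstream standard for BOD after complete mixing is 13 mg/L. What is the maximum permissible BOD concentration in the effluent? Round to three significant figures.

68.0 mg/L

At the limit, (Qr·Cr + Qe·Cₑ)/(Qr + Qe) = 13:
Cₑ = (37.10·13 − 31.30·2.800) / 5.800 = 68.04 mg/L.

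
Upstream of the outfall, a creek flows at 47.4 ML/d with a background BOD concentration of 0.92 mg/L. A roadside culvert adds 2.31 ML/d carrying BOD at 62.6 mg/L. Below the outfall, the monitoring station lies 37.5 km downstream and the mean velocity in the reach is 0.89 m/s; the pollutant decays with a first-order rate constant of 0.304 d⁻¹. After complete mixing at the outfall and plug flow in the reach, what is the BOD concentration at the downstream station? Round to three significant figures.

Mass balance: C = (47.40·0.9200 + 2.310·62.60) / 49.71 = 188.2/49.71 = 3.786 mg/L.
Travel time t = 37.5·1000 / 0.89 = 42130 s = 11.70 h.
First-order decay: C = 3.786·exp(−k·t) = 3.786·0.8622 = 3.265 mg/L.

3.26 mg/L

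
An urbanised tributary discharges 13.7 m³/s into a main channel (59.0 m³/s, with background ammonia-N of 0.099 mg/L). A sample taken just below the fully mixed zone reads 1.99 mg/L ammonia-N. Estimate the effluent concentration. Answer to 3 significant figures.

10.1 mg/L

Mass balance: 59.00·0.09900 + 13.70·Cₑ = 72.70·1.990
→ Cₑ = (72.70·1.990 − 59.00·0.09900) / 13.70 = 10.13 mg/L.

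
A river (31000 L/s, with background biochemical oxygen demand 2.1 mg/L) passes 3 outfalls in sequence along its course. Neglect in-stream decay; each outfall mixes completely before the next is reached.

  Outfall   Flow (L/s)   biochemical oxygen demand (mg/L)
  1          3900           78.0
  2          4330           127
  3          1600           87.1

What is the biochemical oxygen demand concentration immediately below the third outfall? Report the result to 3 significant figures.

Outfall 1: combined Q = 34900 L/s; C = (31000·2.100 + 3900·78.00)/34900 = 10.58 mg/L.
Outfall 2: combined Q = 39230 L/s; C = (34900·10.58 + 4330·127.0)/39230 = 23.43 mg/L.
Outfall 3: combined Q = 40830 L/s; C = (39230·23.43 + 1600·87.10)/40830 = 25.93 mg/L.

25.9 mg/L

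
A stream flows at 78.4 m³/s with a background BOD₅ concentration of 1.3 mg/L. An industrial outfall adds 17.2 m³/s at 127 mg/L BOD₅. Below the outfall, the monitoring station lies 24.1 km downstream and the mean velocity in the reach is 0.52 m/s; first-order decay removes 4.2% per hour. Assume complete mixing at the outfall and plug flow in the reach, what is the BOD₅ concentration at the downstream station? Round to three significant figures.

13.8 mg/L

After mixing, C = (78.40·1.300 + 17.20·127.0) / 95.60 = 2286/95.60 = 23.92 mg/L.
Travel time t = 24.1·1000 / 0.52 = 46350 s = 12.87 h.
4.2%/h lost → k = −ln(1 − 0.042) = 0.04291 h⁻¹.
First-order decay: C = 23.92·exp(−k·t) = 23.92·0.5756 = 13.77 mg/L.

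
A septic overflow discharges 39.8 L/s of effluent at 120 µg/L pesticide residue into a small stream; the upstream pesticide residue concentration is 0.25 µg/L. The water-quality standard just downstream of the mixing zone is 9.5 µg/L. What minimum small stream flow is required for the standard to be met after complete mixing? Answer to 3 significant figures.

Set C_mix = 9.5: (Q·0.2500 + 39.80·120.0) / (Q + 39.80) = 9.5
→ Q = 39.80·(120.0 − 9.5)/(9.5 − 0.2500) = 475.4 L/s.

475 L/s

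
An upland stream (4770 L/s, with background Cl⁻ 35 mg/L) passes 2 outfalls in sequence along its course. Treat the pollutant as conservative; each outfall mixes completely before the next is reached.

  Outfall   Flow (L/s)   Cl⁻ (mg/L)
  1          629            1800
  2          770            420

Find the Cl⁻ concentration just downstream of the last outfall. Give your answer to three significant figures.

263 mg/L

After outfall 1: Q = 4770 + 629.0 = 5399 L/s; C = (4770·35.00 + 629.0·1800)/5399 = 240.6 mg/L.
After outfall 2: Q = 5399 + 770.0 = 6169 L/s; C = (5399·240.6 + 770.0·420.0)/6169 = 263.0 mg/L.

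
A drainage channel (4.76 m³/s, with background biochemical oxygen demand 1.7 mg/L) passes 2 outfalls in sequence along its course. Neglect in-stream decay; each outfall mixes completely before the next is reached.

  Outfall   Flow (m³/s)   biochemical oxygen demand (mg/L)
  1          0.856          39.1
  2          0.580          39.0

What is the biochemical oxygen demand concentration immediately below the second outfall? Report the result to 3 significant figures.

10.4 mg/L

After outfall 1: Q = 4.760 + 0.8560 = 5.616 m³/s; C = (4.760·1.700 + 0.8560·39.10)/5.616 = 7.401 mg/L.
After outfall 2: Q = 5.616 + 0.5800 = 6.196 m³/s; C = (5.616·7.401 + 0.5800·39.00)/6.196 = 10.36 mg/L.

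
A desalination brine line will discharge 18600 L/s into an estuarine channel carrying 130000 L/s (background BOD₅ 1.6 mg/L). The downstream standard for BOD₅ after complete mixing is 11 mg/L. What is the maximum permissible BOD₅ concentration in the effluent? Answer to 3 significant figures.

At the limit, (Qr·Cr + Qe·Cₑ)/(Qr + Qe) = 11:
Cₑ = (148600·11 − 130000·1.600) / 18600 = 76.70 mg/L.

76.7 mg/L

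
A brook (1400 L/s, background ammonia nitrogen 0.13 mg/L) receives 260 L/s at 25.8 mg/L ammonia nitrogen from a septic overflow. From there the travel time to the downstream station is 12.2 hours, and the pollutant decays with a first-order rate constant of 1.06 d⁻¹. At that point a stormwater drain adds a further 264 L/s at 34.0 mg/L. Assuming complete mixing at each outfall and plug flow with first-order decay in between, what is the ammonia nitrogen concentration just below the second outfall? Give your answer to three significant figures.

6.75 mg/L

After mixing, C = (1400·0.1300 + 260.0·25.80) / 1660 = 6890/1660 = 4.151 mg/L; combined flow 1660 L/s.
First-order decay: C = 4.151·exp(−k·t) = 4.151·0.5834 = 2.422 mg/L.
Second outfall: C = (1660·2.422 + 264.0·34.00)/1924 = 6.755 mg/L.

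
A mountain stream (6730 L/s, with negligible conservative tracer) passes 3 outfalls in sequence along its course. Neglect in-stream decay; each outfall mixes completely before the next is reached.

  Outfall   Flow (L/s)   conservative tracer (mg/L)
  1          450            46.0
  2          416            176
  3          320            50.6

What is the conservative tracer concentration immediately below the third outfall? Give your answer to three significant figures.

13.9 mg/L

Outfall 1: combined Q = 7180 L/s; C = (6730·0 + 450.0·46.00)/7180 = 2.883 mg/L.
Outfall 2: combined Q = 7596 L/s; C = (7180·2.883 + 416.0·176.0)/7596 = 12.36 mg/L.
Outfall 3: combined Q = 7916 L/s; C = (7596·12.36 + 320.0·50.60)/7916 = 13.91 mg/L.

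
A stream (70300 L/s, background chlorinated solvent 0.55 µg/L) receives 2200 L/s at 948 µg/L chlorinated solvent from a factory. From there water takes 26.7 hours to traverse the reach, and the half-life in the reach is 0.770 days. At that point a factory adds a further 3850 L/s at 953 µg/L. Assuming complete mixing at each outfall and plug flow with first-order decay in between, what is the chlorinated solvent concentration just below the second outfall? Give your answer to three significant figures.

After mixing, C = (70300·0.5500 + 2200·948.0) / 72500 = 2124000/72500 = 29.30 µg/L; combined flow 72500 L/s.
Half-life 0.770 d → k = ln 2 / 0.770 = 0.9002 d⁻¹.
After decay, C = 29.30 × e^(−kt) = 29.30 × 0.3673 = 10.76 µg/L.
Second outfall: C = (72500·10.76 + 3850·953.0)/76350 = 58.28 µg/L.

58.3 µg/L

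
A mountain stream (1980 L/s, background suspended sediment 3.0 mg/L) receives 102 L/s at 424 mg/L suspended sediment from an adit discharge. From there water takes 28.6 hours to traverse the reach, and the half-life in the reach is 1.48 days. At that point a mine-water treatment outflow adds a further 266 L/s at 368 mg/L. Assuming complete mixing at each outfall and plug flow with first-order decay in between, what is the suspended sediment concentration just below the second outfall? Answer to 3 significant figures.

53.7 mg/L

After mixing, C = (1980·3.000 + 102.0·424.0) / 2082 = 49190/2082 = 23.63 mg/L; combined flow 2082 L/s.
Half-life 1.48 d → k = ln 2 / 1.48 = 0.4683 d⁻¹.
First-order decay: C = 23.63·exp(−k·t) = 23.63·0.5723 = 13.52 mg/L.
At the second outfall, C = (2082·13.52 + 266.0·368.0) / (2082 + 266.0) = 53.68 mg/L.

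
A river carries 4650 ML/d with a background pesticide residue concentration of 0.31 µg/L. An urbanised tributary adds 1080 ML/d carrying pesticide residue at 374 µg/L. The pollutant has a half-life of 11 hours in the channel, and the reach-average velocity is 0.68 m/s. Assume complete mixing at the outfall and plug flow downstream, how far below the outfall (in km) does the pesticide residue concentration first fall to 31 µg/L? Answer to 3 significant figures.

Mass balance: C = (4650·0.3100 + 1080·374.0) / 5730 = 405400/5730 = 70.74 µg/L.
Half-life 11 h → k = ln 2 / 11 = 0.06301 h⁻¹ = 1.512 d⁻¹.
Set 70.74·exp(−k·t) = 31 → t = ln(70.74/31)/k = 47140 s = 13.09 h.
Distance = v·t = 0.68·47140 = 32050 m = 32.05 km.

32.1 km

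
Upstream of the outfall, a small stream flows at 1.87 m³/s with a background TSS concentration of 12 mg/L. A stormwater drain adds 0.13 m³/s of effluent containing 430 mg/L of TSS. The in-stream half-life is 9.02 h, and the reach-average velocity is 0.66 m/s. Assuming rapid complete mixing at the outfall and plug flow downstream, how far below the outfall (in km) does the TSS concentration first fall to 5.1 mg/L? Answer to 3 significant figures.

63.0 km

After mixing, C = (1.870·12.00 + 0.1300·430.0) / 2.000 = 78.34/2.000 = 39.17 mg/L.
Half-life 9.02 h → k = ln 2 / 9.02 = 0.07685 h⁻¹ = 1.844 d⁻¹.
Set 39.17·exp(−k·t) = 5.1 → t = ln(39.17/5.1)/k = 95510 s = 26.53 h.
Distance = v·t = 0.66·95510 = 63030 m = 63.03 km.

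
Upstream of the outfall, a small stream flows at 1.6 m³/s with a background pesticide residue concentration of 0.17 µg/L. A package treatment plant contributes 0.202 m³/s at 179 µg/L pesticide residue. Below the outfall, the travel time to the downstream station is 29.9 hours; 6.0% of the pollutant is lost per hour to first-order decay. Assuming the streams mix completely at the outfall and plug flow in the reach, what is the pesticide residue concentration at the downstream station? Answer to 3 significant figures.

3.18 µg/L

Mixed concentration C = ΣQC/ΣQ = (1.600·0.1700 + 0.2020·179.0) / 1.802 = 36.43/1.802 = 20.22 µg/L.
6.0%/h lost → k = −ln(1 − 0.06) = 0.06188 h⁻¹.
After decay, C = 20.22 × e^(−kt) = 20.22 × 0.1572 = 3.179 µg/L.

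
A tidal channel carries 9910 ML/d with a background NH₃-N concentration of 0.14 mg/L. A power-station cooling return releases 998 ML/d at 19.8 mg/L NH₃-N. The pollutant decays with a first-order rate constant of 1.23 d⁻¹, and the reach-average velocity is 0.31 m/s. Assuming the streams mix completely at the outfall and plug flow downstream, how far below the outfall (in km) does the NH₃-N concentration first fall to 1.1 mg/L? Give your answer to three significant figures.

12.3 km

Mass balance: C = (9910·0.1400 + 998.0·19.80) / 10910 = 21150/10910 = 1.939 mg/L.
Set 1.939·exp(−k·t) = 1.1 → t = ln(1.939/1.1)/k = 39810 s = 11.06 h.
Distance = v·t = 0.31·39810 = 12340 m = 12.34 km.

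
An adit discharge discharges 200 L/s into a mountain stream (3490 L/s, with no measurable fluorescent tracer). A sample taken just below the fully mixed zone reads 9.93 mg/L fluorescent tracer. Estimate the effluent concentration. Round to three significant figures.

Mass balance: 3490·0 + 200.0·Cₑ = 3690·9.930
→ Cₑ = (3690·9.930 − 3490·0) / 200.0 = 183.2 mg/L.

183 mg/L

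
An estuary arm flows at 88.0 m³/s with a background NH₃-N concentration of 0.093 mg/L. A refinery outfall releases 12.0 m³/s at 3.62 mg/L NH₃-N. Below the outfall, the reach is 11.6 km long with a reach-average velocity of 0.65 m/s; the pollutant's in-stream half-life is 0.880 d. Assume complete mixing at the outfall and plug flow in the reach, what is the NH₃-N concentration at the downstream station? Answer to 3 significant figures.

Flow-weighted average: C = (88.00·0.09300 + 12.00·3.620) / 100.0 = 51.62/100.0 = 0.5162 mg/L.
Travel time t = 11.6·1000 / 0.65 = 17850 s = 4.957 h.
Half-life 0.880 d → k = ln 2 / 0.880 = 0.7877 d⁻¹.
First-order decay: C = 0.5162·exp(−k·t) = 0.5162·0.8499 = 0.4387 mg/L.

0.439 mg/L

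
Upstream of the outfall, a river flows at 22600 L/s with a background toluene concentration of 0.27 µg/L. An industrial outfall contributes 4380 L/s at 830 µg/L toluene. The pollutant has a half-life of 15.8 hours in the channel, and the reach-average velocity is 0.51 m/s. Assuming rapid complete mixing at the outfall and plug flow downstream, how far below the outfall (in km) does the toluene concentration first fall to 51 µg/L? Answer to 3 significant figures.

40.7 km

After mixing, C = (22600·0.2700 + 4380·830.0) / 26980 = 3642000/26980 = 135.0 µg/L.
Half-life 15.8 h → k = ln 2 / 15.8 = 0.04387 h⁻¹ = 1.053 d⁻¹.
Set 135.0·exp(−k·t) = 51 → t = ln(135.0/51)/k = 79860 s = 22.18 h.
Distance = v·t = 0.51·79860 = 40730 m = 40.73 km.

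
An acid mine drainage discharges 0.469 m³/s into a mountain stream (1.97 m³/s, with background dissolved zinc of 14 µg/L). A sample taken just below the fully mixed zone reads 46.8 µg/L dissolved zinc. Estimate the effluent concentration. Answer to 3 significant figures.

185 µg/L

Mass balance: 1.970·14.00 + 0.4690·Cₑ = 2.439·46.80
→ Cₑ = (2.439·46.80 − 1.970·14.00) / 0.4690 = 184.6 µg/L.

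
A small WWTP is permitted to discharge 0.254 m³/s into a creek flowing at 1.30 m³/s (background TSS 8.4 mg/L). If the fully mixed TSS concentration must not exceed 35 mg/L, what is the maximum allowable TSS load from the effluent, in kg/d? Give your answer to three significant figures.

3760 kg/d

Mass balance at the limit: 1.300·8.400 + 0.2540·Cₑ = 1.554·35 → Cₑ = 171.1 mg/L.
Load = 0.2540 m³/s × 171.1 g/m³ × 86 400 s/d = 3756 kg/d.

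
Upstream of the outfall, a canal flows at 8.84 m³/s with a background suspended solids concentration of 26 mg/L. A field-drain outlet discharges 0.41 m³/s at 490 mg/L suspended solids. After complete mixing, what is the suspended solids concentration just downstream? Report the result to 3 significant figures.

46.6 mg/L

Flow-weighted average: C = (8.840·26.00 + 0.4100·490.0) / 9.250 = 430.7/9.250 = 46.57 mg/L.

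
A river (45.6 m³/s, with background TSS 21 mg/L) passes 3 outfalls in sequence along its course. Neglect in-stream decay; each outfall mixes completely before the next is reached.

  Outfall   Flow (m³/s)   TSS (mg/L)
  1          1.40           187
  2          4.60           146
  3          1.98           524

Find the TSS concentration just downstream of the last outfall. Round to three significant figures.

After outfall 1: Q = 45.60 + 1.400 = 47.00 m³/s; C = (45.60·21.00 + 1.400·187.0)/47.00 = 25.94 mg/L.
After outfall 2: Q = 47.00 + 4.600 = 51.60 m³/s; C = (47.00·25.94 + 4.600·146.0)/51.60 = 36.65 mg/L.
After outfall 3: Q = 51.60 + 1.980 = 53.58 m³/s; C = (51.60·36.65 + 1.980·524.0)/53.58 = 54.66 mg/L.

54.7 mg/L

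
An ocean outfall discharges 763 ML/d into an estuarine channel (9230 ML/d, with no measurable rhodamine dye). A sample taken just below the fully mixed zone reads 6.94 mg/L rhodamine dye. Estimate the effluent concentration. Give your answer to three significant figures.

Mass balance: 9230·0 + 763.0·Cₑ = 9993·6.940
→ Cₑ = (9993·6.940 − 9230·0) / 763.0 = 90.89 mg/L.

90.9 mg/L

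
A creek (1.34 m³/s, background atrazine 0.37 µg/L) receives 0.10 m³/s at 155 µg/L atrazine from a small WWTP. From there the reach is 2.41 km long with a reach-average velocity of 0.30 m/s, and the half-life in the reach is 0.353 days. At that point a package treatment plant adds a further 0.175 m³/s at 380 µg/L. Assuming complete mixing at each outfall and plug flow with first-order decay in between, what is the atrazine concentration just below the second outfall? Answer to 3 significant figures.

49.4 µg/L

After mixing, C = (1.340·0.3700 + 0.1000·155.0) / 1.440 = 16.00/1.440 = 11.11 µg/L; combined flow 1.440 m³/s.
Travel time t = 2.41·1000 / 0.30 = 8033 s = 2.231 h.
Half-life 0.353 d → k = ln 2 / 0.353 = 1.964 d⁻¹.
After decay, C = 11.11 × e^(−kt) = 11.11 × 0.8331 = 9.255 µg/L.
Second outfall: C = (1.440·9.255 + 0.1750·380.0)/1.615 = 49.43 µg/L.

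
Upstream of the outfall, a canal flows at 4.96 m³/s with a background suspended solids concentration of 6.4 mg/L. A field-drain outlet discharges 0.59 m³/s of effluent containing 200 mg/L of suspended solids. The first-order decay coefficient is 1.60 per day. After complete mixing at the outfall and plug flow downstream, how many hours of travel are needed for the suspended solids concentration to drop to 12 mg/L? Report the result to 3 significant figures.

12.2 h

Conservation of mass: C = (4.960·6.400 + 0.5900·200.0) / 5.550 = 149.7/5.550 = 26.98 mg/L.
26.98·exp(−k·t) = 12 → t = ln(26.98/12)/k = 43750 s = 12.15 h.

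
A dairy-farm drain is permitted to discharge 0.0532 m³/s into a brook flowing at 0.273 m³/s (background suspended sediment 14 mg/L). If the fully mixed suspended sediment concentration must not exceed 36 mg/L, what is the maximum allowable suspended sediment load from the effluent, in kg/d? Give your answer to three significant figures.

684 kg/d

Mass balance at the limit: 0.2730·14.00 + 0.05320·Cₑ = 0.3262·36 → Cₑ = 148.9 mg/L.
Load = 0.05320 m³/s × 148.9 g/m³ × 86 400 s/d = 684.4 kg/d.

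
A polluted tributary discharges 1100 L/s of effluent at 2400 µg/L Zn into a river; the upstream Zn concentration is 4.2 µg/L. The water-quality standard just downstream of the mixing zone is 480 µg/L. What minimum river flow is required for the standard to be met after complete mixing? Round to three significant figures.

4440 L/s

Set C_mix = 480: (Q·4.200 + 1100·2400) / (Q + 1100) = 480
→ Q = 1100·(2400 − 480)/(480 − 4.200) = 4439 L/s.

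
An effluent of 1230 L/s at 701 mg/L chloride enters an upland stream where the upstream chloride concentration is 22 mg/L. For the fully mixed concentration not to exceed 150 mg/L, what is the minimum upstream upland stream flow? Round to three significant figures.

5290 L/s

Set C_mix = 150: (Q·22.00 + 1230·701.0) / (Q + 1230) = 150
→ Q = 1230·(701.0 − 150)/(150 − 22.00) = 5295 L/s.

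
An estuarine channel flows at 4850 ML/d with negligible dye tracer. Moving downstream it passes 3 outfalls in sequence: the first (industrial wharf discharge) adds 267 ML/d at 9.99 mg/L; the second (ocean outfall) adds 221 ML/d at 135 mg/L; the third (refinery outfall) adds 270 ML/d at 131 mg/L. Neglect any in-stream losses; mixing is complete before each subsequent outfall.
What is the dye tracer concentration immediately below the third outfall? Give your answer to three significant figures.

12.1 mg/L

Outfall 1: combined Q = 5117 ML/d; C = (4850·0 + 267.0·9.990)/5117 = 0.5213 mg/L.
Outfall 2: combined Q = 5338 ML/d; C = (5117·0.5213 + 221.0·135.0)/5338 = 6.089 mg/L.
Outfall 3: combined Q = 5608 ML/d; C = (5338·6.089 + 270.0·131.0)/5608 = 12.10 mg/L.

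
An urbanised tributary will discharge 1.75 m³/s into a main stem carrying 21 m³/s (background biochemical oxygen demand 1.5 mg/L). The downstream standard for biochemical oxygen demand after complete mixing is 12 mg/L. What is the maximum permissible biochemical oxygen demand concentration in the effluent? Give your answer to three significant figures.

138 mg/L

At the limit, (Qr·Cr + Qe·Cₑ)/(Qr + Qe) = 12:
Cₑ = (22.75·12 − 21.00·1.500) / 1.750 = 138.0 mg/L.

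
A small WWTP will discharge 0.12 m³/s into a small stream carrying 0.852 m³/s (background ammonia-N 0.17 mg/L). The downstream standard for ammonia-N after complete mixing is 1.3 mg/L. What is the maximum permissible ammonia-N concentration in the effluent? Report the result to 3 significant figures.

At the limit, (Qr·Cr + Qe·Cₑ)/(Qr + Qe) = 1.3:
Cₑ = (0.9720·1.3 − 0.8520·0.1700) / 0.1200 = 9.323 mg/L.

9.32 mg/L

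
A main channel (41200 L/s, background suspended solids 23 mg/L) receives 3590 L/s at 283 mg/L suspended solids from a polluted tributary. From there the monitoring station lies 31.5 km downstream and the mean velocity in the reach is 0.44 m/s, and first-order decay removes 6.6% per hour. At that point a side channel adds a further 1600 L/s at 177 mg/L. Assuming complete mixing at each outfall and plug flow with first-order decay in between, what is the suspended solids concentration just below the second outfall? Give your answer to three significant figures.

17.0 mg/L

After mixing, C = (41200·23.00 + 3590·283.0) / 44790 = 1964000/44790 = 43.84 mg/L; combined flow 44790 L/s.
Travel time t = 31.5·1000 / 0.44 = 71590 s = 19.89 h.
6.6%/h lost → k = −ln(1 − 0.066) = 0.06828 h⁻¹.
Applying C = C₀e^(−kt): 43.84 × 0.2572 = 11.28 mg/L.
Second outfall: C = (44790·11.28 + 1600·177.0)/46390 = 16.99 mg/L.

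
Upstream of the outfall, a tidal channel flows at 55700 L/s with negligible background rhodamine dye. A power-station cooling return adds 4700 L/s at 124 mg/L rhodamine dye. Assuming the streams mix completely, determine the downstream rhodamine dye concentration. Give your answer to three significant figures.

Flow-weighted average: C = (55700·0 + 4700·124.0) / 60400 = 582800/60400 = 9.649 mg/L.

9.65 mg/L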